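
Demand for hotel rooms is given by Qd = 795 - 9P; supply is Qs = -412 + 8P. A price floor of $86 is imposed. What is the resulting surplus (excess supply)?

Surplus = 255

Equilibrium price would be P* = 71, so the floor at 86 binds.
At P = 86: Qd = 21, Qs = 276.
Surplus = 276 − 21 = 255.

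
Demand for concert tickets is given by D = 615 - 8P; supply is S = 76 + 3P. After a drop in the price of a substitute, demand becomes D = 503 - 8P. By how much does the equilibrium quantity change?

ΔQ = -336/11

Original equilibrium: P* = 49, Q* = 223.
New equilibrium: 503 - 8P = 76 + 3P, so 427 = 11P and P' = 427/11; Q' = 503 − 8(427/11) = 2117/11.
Change in quantity: 2117/11 − 223 = -336/11.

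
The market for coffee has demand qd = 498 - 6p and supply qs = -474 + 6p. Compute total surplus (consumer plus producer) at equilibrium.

Equilibrium: 498 - 6p = -474 + 6p gives p* = 81, q* = 12.
Demand choke price: p = 83; supply starts at p = 79.
CS = ½(83 − 81)(12) = 12; PS = ½(81 − 79)(12) = 12.

Total surplus = 24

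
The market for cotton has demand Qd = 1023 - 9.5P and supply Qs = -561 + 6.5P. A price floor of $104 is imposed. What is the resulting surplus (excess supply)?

Equilibrium price would be P* = 99, so the floor at 104 binds.
At P = 104: Qd = 35, Qs = 115.
Surplus = 115 − 35 = 80.

Surplus = 80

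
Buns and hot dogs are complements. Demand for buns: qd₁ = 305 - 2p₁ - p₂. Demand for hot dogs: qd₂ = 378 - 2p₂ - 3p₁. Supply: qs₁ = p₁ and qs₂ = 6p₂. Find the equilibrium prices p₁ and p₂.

p₁ = 2062/21, p₂ = 73/7

Market 1: 305 - 2p₁ - p₂ = p₁ → 3p₁ + p₂ = 305.
Market 2: 8p₂ + 3p₁ = 378.
Eliminating p₂: 8×(1) − 1×(2) gives 21p₁ = 2062, so p₁ = 2062/21.
Back-substitute into (2): p₂ = (378 − 3×2062/21) / 8 = 73/7.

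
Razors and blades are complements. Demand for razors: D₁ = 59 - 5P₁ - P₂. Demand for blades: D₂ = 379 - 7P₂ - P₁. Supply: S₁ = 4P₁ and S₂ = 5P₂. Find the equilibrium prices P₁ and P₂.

P₁ = 329/107, P₂ = 3352/107

Market 1: 59 - 5P₁ - P₂ = 4P₁ → 9P₁ + P₂ = 59.
Market 2: 12P₂ + P₁ = 379.
Eliminating P₂: 12×(1) − 1×(2) gives 107P₁ = 329, so P₁ = 329/107.
Back-substitute into (2): P₂ = (379 − 1×329/107) / 12 = 3352/107.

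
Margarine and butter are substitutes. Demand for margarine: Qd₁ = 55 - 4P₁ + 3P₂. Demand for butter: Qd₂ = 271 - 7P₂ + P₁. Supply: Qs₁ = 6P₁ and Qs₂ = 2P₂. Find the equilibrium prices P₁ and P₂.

P₁ = 436/29, P₂ = 2765/87

Market 1: 55 - 4P₁ + 3P₂ = 6P₁ → 10P₁ - 3P₂ = 55.
Market 2: 9P₂ - P₁ = 271.
Eliminating P₂: 9×(1) + 3×(2) gives 87P₁ = 1308, so P₁ = 436/29.
Back-substitute into (2): P₂ = (271 + 1×436/29) / 9 = 2765/87.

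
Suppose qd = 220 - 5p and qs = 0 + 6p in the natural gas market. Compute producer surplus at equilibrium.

Producer surplus = 1200

Equilibrium: 220 - 5p = 0 + 6p gives p* = 20, q* = 120.
Supply starts at p = 0 (where qs = 0).
PS = ½(20 − 0)(120) = 1200.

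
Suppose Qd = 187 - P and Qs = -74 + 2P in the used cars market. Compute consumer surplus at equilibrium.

Consumer surplus = 5000

Equilibrium: 187 - P = -74 + 2P gives P* = 87, Q* = 100.
Demand choke price (Qd = 0): P = 187.
CS = ½(187 − 87)(100) = 5000.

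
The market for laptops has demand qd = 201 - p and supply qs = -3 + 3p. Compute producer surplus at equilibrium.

Equilibrium: 201 - p = -3 + 3p gives p* = 51, q* = 150.
Supply starts at p = 1 (where qs = 0).
PS = ½(51 − 1)(150) = 3750.

Producer surplus = 3750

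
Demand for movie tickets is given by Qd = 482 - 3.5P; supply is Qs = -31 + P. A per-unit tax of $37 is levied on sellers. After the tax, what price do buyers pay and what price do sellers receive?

Pre-tax equilibrium: P* = 114, Q* = 83.
Tax on sellers shifts supply to Qs = -31 + 1(P − 37) = -68 + P.
482 - 3.5P = -68 + P gives buyer price Pb = 1100/9; sellers receive Ps = 1100/9 − 37 = 767/9.
New quantity: Q = 482 − 3.5(1100/9) = 488/9.

Buyers pay 1100/9, sellers receive 767/9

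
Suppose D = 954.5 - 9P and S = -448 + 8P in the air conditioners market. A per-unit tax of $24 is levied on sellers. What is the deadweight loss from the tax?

Pre-tax equilibrium: P* = 82.5, Q* = 212.
Tax on sellers shifts supply to S = -448 + 8(P − 24) = -640 + 8P.
954.5 - 9P = -640 + 8P gives buyer price Pb = 3189/34; sellers receive Ps = 3189/34 − 24 = 2373/34.
New quantity: Q = 954.5 − 9(3189/34) = 1876/17.
DWL = ½ × 24 × (212 − 1876/17) = 20736/17.

Deadweight loss = 20736/17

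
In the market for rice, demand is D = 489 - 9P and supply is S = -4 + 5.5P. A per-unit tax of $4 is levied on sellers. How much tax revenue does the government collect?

Tax revenue = 19644/29

Pre-tax equilibrium: P* = 34, Q* = 183.
Tax on sellers shifts supply to S = -4 + 5.5(P − 4) = -26 + 5.5P.
489 - 9P = -26 + 5.5P gives buyer price Pb = 1030/29; sellers receive Ps = 1030/29 − 4 = 914/29.
New quantity: Q = 489 − 9(1030/29) = 4911/29.
Revenue = 4 × 4911/29 = 19644/29.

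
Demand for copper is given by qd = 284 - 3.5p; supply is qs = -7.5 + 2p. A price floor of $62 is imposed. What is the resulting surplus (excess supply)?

Equilibrium price would be p* = 53, so the floor at 62 binds.
At p = 62: qd = 67, qs = 116.5.
Surplus = 116.5 − 67 = 49.5.

Surplus = 49.5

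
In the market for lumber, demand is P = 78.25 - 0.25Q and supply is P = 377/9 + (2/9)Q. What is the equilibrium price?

P* = 59

Set the two price expressions equal: 78.25 - 0.25Q = 377/9 + (2/9)Q.
1309/36 = (17/36)Q, so Q* = 77.
P* = 78.25 − (0.25)(77) = 59.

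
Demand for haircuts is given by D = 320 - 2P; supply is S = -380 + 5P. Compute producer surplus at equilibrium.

Producer surplus = 1440

Equilibrium: 320 - 2P = -380 + 5P gives P* = 100, Q* = 120.
Supply starts at P = 76 (where S = 0).
PS = ½(100 − 76)(120) = 1440.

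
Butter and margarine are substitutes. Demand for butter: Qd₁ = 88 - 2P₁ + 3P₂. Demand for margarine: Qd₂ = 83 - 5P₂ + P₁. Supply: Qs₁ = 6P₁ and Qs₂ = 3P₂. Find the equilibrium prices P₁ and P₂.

Market 1: 88 - 2P₁ + 3P₂ = 6P₁ → 8P₁ - 3P₂ = 88.
Market 2: 8P₂ - P₁ = 83.
Eliminating P₂: 8×(1) + 3×(2) gives 61P₁ = 953, so P₁ = 953/61.
Back-substitute into (2): P₂ = (83 + 1×953/61) / 8 = 752/61.

P₁ = 953/61, P₂ = 752/61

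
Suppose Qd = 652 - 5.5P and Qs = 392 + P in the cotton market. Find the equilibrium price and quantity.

Set Qd = Qs: 652 - 5.5P = 392 + P.
260 = 6.5P, so P* = 40.
Q* = 652 − 5.5(40) = 432.

P* = 40, Q* = 432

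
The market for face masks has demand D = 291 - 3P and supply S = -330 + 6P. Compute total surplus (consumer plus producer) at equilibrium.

Total surplus = 1764

Equilibrium: 291 - 3P = -330 + 6P gives P* = 69, Q* = 84.
Demand choke price: P = 97; supply starts at P = 55.
CS = ½(97 − 69)(84) = 1176; PS = ½(69 − 55)(84) = 588.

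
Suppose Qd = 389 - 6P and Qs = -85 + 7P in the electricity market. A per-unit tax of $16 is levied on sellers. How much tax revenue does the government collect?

Tax revenue = 24656/13

Pre-tax equilibrium: P* = 474/13, Q* = 2213/13.
Tax on sellers shifts supply to Qs = -85 + 7(P − 16) = -197 + 7P.
389 - 6P = -197 + 7P gives buyer price Pb = 586/13; sellers receive Ps = 586/13 − 16 = 378/13.
New quantity: Q = 389 − 6(586/13) = 1541/13.
Revenue = 16 × 1541/13 = 24656/13.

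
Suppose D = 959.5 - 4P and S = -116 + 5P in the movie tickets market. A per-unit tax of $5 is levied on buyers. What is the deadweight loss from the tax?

Pre-tax equilibrium: P* = 119.5, Q* = 481.5.
Tax on buyers shifts demand to D = 959.5 − 4(P + 5) = 939.5 - 4P.
939.5 - 4P = -116 + 5P gives seller price Ps = 2111/18; buyers pay Pb = 2111/18 + 5 = 2201/18.
New quantity: Q = 959.5 − 4(2201/18) = 8467/18.
DWL = ½ × 5 × (481.5 − 8467/18) = 250/9.

Deadweight loss = 250/9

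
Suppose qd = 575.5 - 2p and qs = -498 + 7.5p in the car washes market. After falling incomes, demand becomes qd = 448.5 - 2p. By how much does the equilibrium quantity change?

Δq = -1905/19

Original equilibrium: p* = 113, q* = 349.5.
New equilibrium: 448.5 - 2p = -498 + 7.5p, so 946.5 = 9.5p and p' = 1893/19; q' = 448.5 − 2(1893/19) = 9471/38.
Change in quantity: 9471/38 − 349.5 = -1905/19.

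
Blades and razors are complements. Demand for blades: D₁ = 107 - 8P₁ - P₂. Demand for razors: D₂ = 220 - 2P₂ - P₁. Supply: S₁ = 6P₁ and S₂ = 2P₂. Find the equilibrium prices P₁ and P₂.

Market 1: 107 - 8P₁ - P₂ = 6P₁ → 14P₁ + P₂ = 107.
Market 2: 4P₂ + P₁ = 220.
Eliminating P₂: 4×(1) − 1×(2) gives 55P₁ = 208, so P₁ = 208/55.
Back-substitute into (2): P₂ = (220 − 1×208/55) / 4 = 2973/55.

P₁ = 208/55, P₂ = 2973/55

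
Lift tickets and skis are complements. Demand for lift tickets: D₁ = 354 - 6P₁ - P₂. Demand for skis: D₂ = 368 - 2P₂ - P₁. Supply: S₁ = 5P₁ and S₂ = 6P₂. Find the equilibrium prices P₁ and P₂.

Market 1: 354 - 6P₁ - P₂ = 5P₁ → 11P₁ + P₂ = 354.
Market 2: 8P₂ + P₁ = 368.
Eliminating P₂: 8×(1) − 1×(2) gives 87P₁ = 2464, so P₁ = 2464/87.
Back-substitute into (2): P₂ = (368 − 1×2464/87) / 8 = 3694/87.

P₁ = 2464/87, P₂ = 3694/87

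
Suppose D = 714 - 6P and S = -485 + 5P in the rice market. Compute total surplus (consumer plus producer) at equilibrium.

Equilibrium: 714 - 6P = -485 + 5P gives P* = 109, Q* = 60.
Demand choke price: P = 119; supply starts at P = 97.
CS = ½(119 − 109)(60) = 300; PS = ½(109 − 97)(60) = 360.

Total surplus = 660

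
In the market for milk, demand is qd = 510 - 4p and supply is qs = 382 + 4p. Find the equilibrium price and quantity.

Set qd = qs: 510 - 4p = 382 + 4p.
128 = 8p, so p* = 16.
q* = 510 − 4(16) = 446.

p* = 16, q* = 446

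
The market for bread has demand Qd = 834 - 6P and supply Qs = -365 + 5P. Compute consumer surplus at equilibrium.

Consumer surplus = 2700

Equilibrium: 834 - 6P = -365 + 5P gives P* = 109, Q* = 180.
Demand choke price (Qd = 0): P = 139.
CS = ½(139 − 109)(180) = 2700.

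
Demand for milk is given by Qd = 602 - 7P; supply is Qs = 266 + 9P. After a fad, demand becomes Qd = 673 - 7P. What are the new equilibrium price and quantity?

Original equilibrium: P* = 21, Q* = 455.
New equilibrium: 673 - 7P = 266 + 9P, so 407 = 16P and P' = 25.4375; Q' = 673 − 7(25.4375) = 494.9375.

P' = 25.4375, Q' = 494.9375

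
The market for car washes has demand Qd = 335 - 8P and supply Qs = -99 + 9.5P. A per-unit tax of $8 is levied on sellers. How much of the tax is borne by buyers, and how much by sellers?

Pre-tax equilibrium: P* = 24.8, Q* = 136.6.
Tax on sellers shifts supply to Qs = -99 + 9.5(P − 8) = -175 + 9.5P.
335 - 8P = -175 + 9.5P gives buyer price Pb = 204/7; sellers receive Ps = 204/7 − 8 = 148/7.
New quantity: Q = 335 − 8(204/7) = 713/7.
Buyer burden = 204/7 − 24.8 = 152/35; seller burden = 24.8 − 148/7 = 128/35.

Buyers bear 152/35, sellers bear 128/35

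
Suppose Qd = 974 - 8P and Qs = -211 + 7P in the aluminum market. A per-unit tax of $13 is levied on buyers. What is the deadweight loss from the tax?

Deadweight loss = 4732/15

Pre-tax equilibrium: P* = 79, Q* = 342.
Tax on buyers shifts demand to Qd = 974 − 8(P + 13) = 870 - 8P.
870 - 8P = -211 + 7P gives seller price Ps = 1081/15; buyers pay Pb = 1081/15 + 13 = 1276/15.
New quantity: Q = 974 − 8(1276/15) = 4402/15.
DWL = ½ × 13 × (342 − 4402/15) = 4732/15.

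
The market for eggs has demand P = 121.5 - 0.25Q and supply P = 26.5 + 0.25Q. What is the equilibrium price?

P* = 74

Set the two price expressions equal: 121.5 - 0.25Q = 26.5 + 0.25Q.
95 = 0.5Q, so Q* = 190.
P* = 121.5 − (0.25)(190) = 74.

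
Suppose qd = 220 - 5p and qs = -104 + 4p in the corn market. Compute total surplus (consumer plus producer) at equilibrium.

Total surplus = 360

Equilibrium: 220 - 5p = -104 + 4p gives p* = 36, q* = 40.
Demand choke price: p = 44; supply starts at p = 26.
CS = ½(44 − 36)(40) = 160; PS = ½(36 − 26)(40) = 200.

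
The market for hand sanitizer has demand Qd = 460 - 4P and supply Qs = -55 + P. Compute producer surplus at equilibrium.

Equilibrium: 460 - 4P = -55 + P gives P* = 103, Q* = 48.
Supply starts at P = 55 (where Qs = 0).
PS = ½(103 − 55)(48) = 1152.

Producer surplus = 1152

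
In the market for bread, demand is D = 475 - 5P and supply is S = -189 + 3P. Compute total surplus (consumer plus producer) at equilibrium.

Equilibrium: 475 - 5P = -189 + 3P gives P* = 83, Q* = 60.
Demand choke price: P = 95; supply starts at P = 63.
CS = ½(95 − 83)(60) = 360; PS = ½(83 − 63)(60) = 600.

Total surplus = 960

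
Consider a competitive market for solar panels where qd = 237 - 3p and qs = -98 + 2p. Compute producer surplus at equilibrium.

Producer surplus = 324

Equilibrium: 237 - 3p = -98 + 2p gives p* = 67, q* = 36.
Supply starts at p = 49 (where qs = 0).
PS = ½(67 − 49)(36) = 324.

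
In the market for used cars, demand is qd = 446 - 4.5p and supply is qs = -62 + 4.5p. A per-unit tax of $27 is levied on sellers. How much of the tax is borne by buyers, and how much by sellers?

Buyers bear $13.5, sellers bear $13.5

Pre-tax equilibrium: p* = 508/9, q* = 192.
Tax on sellers shifts supply to qs = -62 + 4.5(p − 27) = -183.5 + 4.5p.
446 - 4.5p = -183.5 + 4.5p gives buyer price pb = 1259/18; sellers receive ps = 1259/18 − 27 = 773/18.
New quantity: q = 446 − 4.5(1259/18) = 131.25.
Buyer burden = 1259/18 − 508/9 = 13.5; seller burden = 508/9 − 773/18 = 13.5.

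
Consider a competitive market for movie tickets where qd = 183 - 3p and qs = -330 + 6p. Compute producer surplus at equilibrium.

Producer surplus = 12

Equilibrium: 183 - 3p = -330 + 6p gives p* = 57, q* = 12.
Supply starts at p = 55 (where qs = 0).
PS = ½(57 − 55)(12) = 12.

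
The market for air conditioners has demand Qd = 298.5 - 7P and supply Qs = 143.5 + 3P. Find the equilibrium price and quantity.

P* = 15.5, Q* = 190

Set Qd = Qs: 298.5 - 7P = 143.5 + 3P.
155 = 10P, so P* = 15.5.
Q* = 298.5 − 7(15.5) = 190.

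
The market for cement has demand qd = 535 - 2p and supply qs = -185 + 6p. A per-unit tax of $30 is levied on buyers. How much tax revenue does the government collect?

Tax revenue = 9300

Pre-tax equilibrium: p* = 90, q* = 355.
Tax on buyers shifts demand to qd = 535 − 2(p + 30) = 475 - 2p.
475 - 2p = -185 + 6p gives seller price ps = 82.5; buyers pay pb = 82.5 + 30 = 112.5.
New quantity: q = 535 − 2(112.5) = 310.
Revenue = 30 × 310 = 9300.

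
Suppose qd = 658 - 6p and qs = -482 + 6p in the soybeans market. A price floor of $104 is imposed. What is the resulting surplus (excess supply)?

Surplus = 108

Equilibrium price would be p* = 95, so the floor at 104 binds.
At p = 104: qd = 34, qs = 142.
Surplus = 142 − 34 = 108.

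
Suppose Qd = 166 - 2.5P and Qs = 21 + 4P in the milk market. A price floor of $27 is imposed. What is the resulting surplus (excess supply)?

Surplus = 30.5

Equilibrium price would be P* = 290/13, so the floor at 27 binds.
At P = 27: Qd = 98.5, Qs = 129.
Surplus = 129 − 98.5 = 30.5.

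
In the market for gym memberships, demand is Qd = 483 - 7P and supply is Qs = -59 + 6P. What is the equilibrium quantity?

Q* = 2485/13

Set Qd = Qs: 483 - 7P = -59 + 6P.
542 = 13P, so P* = 542/13.
Q* = 483 − 7(542/13) = 2485/13.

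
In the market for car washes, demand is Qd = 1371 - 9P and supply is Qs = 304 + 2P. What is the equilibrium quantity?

Q* = 498

Set Qd = Qs: 1371 - 9P = 304 + 2P.
1067 = 11P, so P* = 97.
Q* = 1371 − 9(97) = 498.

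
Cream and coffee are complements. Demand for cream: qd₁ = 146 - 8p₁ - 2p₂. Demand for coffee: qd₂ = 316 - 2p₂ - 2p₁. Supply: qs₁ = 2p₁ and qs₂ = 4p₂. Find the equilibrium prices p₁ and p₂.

p₁ = 61/14, p₂ = 717/14

Market 1: 146 - 8p₁ - 2p₂ = 2p₁ → 10p₁ + 2p₂ = 146.
Market 2: 6p₂ + 2p₁ = 316.
Eliminating p₂: 6×(1) − 2×(2) gives 56p₁ = 244, so p₁ = 61/14.
Back-substitute into (2): p₂ = (316 − 2×61/14) / 6 = 717/14.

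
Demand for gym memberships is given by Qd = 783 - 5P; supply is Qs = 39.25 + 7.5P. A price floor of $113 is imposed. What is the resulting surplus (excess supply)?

Equilibrium price would be P* = 59.5, so the floor at 113 binds.
At P = 113: Qd = 218, Qs = 886.75.
Surplus = 886.75 − 218 = 668.75.

Surplus = 668.75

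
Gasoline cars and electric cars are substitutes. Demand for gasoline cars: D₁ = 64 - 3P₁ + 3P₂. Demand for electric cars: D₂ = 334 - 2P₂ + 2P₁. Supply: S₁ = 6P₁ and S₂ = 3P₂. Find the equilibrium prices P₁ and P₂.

Market 1: 64 - 3P₁ + 3P₂ = 6P₁ → 9P₁ - 3P₂ = 64.
Market 2: 5P₂ - 2P₁ = 334.
Eliminating P₂: 5×(1) + 3×(2) gives 39P₁ = 1322, so P₁ = 1322/39.
Back-substitute into (2): P₂ = (334 + 2×1322/39) / 5 = 3134/39.

P₁ = 1322/39, P₂ = 3134/39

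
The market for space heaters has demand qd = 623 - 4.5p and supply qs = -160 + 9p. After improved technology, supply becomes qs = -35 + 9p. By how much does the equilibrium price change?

Δp = -250/27

Original equilibrium: p* = 58, q* = 362.
New equilibrium: 623 - 4.5p = -35 + 9p, so 658 = 13.5p and p' = 1316/27; q' = 623 − 4.5(1316/27) = 1211/3.
Change in price: 1316/27 − 58 = -250/27.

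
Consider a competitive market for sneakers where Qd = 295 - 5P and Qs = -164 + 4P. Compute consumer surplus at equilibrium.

Consumer surplus = 160

Equilibrium: 295 - 5P = -164 + 4P gives P* = 51, Q* = 40.
Demand choke price (Qd = 0): P = 59.
CS = ½(59 − 51)(40) = 160.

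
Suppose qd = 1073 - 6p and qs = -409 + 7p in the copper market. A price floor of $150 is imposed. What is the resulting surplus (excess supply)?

Equilibrium price would be p* = 114, so the floor at 150 binds.
At p = 150: qd = 173, qs = 641.
Surplus = 641 − 173 = 468.

Surplus = 468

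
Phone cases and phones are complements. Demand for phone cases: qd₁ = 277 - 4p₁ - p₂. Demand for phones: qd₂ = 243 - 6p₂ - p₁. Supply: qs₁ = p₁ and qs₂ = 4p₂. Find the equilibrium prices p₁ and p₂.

Market 1: 277 - 4p₁ - p₂ = p₁ → 5p₁ + p₂ = 277.
Market 2: 10p₂ + p₁ = 243.
Eliminating p₂: 10×(1) − 1×(2) gives 49p₁ = 2527, so p₁ = 361/7.
Back-substitute into (2): p₂ = (243 − 1×361/7) / 10 = 134/7.

p₁ = 361/7, p₂ = 134/7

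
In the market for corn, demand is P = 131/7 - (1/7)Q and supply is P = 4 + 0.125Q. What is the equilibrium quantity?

Set the two price expressions equal: 131/7 - (1/7)Q = 4 + 0.125Q.
103/7 = (15/56)Q, so Q* = 824/15.
P* = 131/7 − (1/7)(824/15) = 163/15.

Q* = 824/15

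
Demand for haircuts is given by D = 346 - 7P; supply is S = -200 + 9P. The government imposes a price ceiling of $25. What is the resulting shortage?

Equilibrium price would be P* = 34.125, so the ceiling at 25 binds.
At P = 25: D = 346 − 7(25) = 171, S = -200 + 9(25) = 25.
Shortage = 171 − 25 = 146.

Shortage = 146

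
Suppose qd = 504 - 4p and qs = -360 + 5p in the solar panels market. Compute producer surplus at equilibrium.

Producer surplus = 1440

Equilibrium: 504 - 4p = -360 + 5p gives p* = 96, q* = 120.
Supply starts at p = 72 (where qs = 0).
PS = ½(96 − 72)(120) = 1440.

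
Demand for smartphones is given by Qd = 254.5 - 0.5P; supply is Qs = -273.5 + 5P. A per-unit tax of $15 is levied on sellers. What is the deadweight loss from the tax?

Pre-tax equilibrium: P* = 96, Q* = 206.5.
Tax on sellers shifts supply to Qs = -273.5 + 5(P − 15) = -348.5 + 5P.
254.5 - 0.5P = -348.5 + 5P gives buyer price Pb = 1206/11; sellers receive Ps = 1206/11 − 15 = 1041/11.
New quantity: Q = 254.5 − 0.5(1206/11) = 4393/22.
DWL = ½ × 15 × (206.5 − 4393/22) = 1125/22.

Deadweight loss = 1125/22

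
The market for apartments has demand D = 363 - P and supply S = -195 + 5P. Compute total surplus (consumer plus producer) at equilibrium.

Total surplus = 43740

Equilibrium: 363 - P = -195 + 5P gives P* = 93, Q* = 270.
Demand choke price: P = 363; supply starts at P = 39.
CS = ½(363 − 93)(270) = 36450; PS = ½(93 − 39)(270) = 7290.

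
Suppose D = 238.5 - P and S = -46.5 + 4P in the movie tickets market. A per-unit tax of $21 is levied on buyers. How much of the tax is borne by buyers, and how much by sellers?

Buyers bear $16.8, sellers bear $4.2

Pre-tax equilibrium: P* = 57, Q* = 181.5.
Tax on buyers shifts demand to D = 238.5 − 1(P + 21) = 217.5 - P.
217.5 - P = -46.5 + 4P gives seller price Ps = 52.8; buyers pay Pb = 52.8 + 21 = 73.8.
New quantity: Q = 238.5 − 1(73.8) = 164.7.
Buyer burden = 73.8 − 57 = 16.8; seller burden = 57 − 52.8 = 4.2.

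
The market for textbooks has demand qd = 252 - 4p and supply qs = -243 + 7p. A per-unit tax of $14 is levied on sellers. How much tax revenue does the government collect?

Tax revenue = 5600/11

Pre-tax equilibrium: p* = 45, q* = 72.
Tax on sellers shifts supply to qs = -243 + 7(p − 14) = -341 + 7p.
252 - 4p = -341 + 7p gives buyer price pb = 593/11; sellers receive ps = 593/11 − 14 = 439/11.
New quantity: q = 252 − 4(593/11) = 400/11.
Revenue = 14 × 400/11 = 5600/11.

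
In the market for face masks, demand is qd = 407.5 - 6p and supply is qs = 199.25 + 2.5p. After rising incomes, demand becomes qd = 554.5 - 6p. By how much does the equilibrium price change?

Δp = 294/17

Original equilibrium: p* = 24.5, q* = 260.5.
New equilibrium: 554.5 - 6p = 199.25 + 2.5p, so 355.25 = 8.5p and p' = 1421/34; q' = 554.5 − 6(1421/34) = 10327/34.
Change in price: 1421/34 − 24.5 = 294/17.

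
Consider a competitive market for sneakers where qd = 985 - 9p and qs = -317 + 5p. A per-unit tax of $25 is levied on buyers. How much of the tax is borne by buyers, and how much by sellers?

Pre-tax equilibrium: p* = 93, q* = 148.
Tax on buyers shifts demand to qd = 985 − 9(p + 25) = 760 - 9p.
760 - 9p = -317 + 5p gives seller price ps = 1077/14; buyers pay pb = 1077/14 + 25 = 1427/14.
New quantity: q = 985 − 9(1427/14) = 947/14.
Buyer burden = 1427/14 − 93 = 125/14; seller burden = 93 − 1077/14 = 225/14.

Buyers bear 125/14, sellers bear 225/14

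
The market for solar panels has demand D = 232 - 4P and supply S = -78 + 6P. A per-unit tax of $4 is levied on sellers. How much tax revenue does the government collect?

Pre-tax equilibrium: P* = 31, Q* = 108.
Tax on sellers shifts supply to S = -78 + 6(P − 4) = -102 + 6P.
232 - 4P = -102 + 6P gives buyer price Pb = 33.4; sellers receive Ps = 33.4 − 4 = 29.4.
New quantity: Q = 232 − 4(33.4) = 98.4.
Revenue = 4 × 98.4 = 393.6.

Tax revenue = 393.6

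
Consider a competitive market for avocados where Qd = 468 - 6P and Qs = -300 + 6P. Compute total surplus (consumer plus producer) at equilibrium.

Total surplus = 1176

Equilibrium: 468 - 6P = -300 + 6P gives P* = 64, Q* = 84.
Demand choke price: P = 78; supply starts at P = 50.
CS = ½(78 − 64)(84) = 588; PS = ½(64 − 50)(84) = 588.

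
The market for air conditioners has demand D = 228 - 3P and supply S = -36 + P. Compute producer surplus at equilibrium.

Equilibrium: 228 - 3P = -36 + P gives P* = 66, Q* = 30.
Supply starts at P = 36 (where S = 0).
PS = ½(66 − 36)(30) = 450.

Producer surplus = 450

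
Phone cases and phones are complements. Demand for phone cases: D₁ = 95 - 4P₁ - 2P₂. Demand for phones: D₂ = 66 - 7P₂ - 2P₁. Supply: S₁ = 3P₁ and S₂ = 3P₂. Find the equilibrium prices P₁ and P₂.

P₁ = 409/33, P₂ = 136/33

Market 1: 95 - 4P₁ - 2P₂ = 3P₁ → 7P₁ + 2P₂ = 95.
Market 2: 10P₂ + 2P₁ = 66.
Eliminating P₂: 10×(1) − 2×(2) gives 66P₁ = 818, so P₁ = 409/33.
Back-substitute into (2): P₂ = (66 − 2×409/33) / 10 = 136/33.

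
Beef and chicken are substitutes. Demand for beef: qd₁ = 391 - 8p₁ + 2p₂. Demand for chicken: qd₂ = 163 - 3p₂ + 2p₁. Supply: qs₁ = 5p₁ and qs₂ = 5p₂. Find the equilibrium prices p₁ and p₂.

p₁ = 34.54, p₂ = 29.01

Market 1: 391 - 8p₁ + 2p₂ = 5p₁ → 13p₁ - 2p₂ = 391.
Market 2: 8p₂ - 2p₁ = 163.
Eliminating p₂: 8×(1) + 2×(2) gives 100p₁ = 3454, so p₁ = 34.54.
Back-substitute into (2): p₂ = (163 + 2×34.54) / 8 = 29.01.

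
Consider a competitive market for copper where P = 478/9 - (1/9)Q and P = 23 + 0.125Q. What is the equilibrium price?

P* = 662/17

Set the two price expressions equal: 478/9 - (1/9)Q = 23 + 0.125Q.
271/9 = (17/72)Q, so Q* = 2168/17.
P* = 478/9 − (1/9)(2168/17) = 662/17.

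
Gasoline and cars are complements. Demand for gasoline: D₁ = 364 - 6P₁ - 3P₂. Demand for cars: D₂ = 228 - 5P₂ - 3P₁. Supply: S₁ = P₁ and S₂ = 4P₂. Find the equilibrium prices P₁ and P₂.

Market 1: 364 - 6P₁ - 3P₂ = P₁ → 7P₁ + 3P₂ = 364.
Market 2: 9P₂ + 3P₁ = 228.
Eliminating P₂: 9×(1) − 3×(2) gives 54P₁ = 2592, so P₁ = 48.
Back-substitute into (2): P₂ = (228 − 3×48) / 9 = 28/3.

P₁ = 48, P₂ = 28/3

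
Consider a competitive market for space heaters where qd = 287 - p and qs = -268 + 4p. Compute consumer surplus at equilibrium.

Consumer surplus = 15488

Equilibrium: 287 - p = -268 + 4p gives p* = 111, q* = 176.
Demand choke price (qd = 0): p = 287.
CS = ½(287 − 111)(176) = 15488.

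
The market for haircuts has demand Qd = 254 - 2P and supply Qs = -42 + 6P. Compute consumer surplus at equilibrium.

Consumer surplus = 8100

Equilibrium: 254 - 2P = -42 + 6P gives P* = 37, Q* = 180.
Demand choke price (Qd = 0): P = 127.
CS = ½(127 − 37)(180) = 8100.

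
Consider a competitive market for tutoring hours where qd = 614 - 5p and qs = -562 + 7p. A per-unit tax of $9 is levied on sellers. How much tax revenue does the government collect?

Tax revenue = 879.75

Pre-tax equilibrium: p* = 98, q* = 124.
Tax on sellers shifts supply to qs = -562 + 7(p − 9) = -625 + 7p.
614 - 5p = -625 + 7p gives buyer price pb = 103.25; sellers receive ps = 103.25 − 9 = 94.25.
New quantity: q = 614 − 5(103.25) = 97.75.
Revenue = 9 × 97.75 = 879.75.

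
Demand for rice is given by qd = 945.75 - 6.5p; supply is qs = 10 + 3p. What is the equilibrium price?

p* = 98.5

Set qd = qs: 945.75 - 6.5p = 10 + 3p.
935.75 = 9.5p, so p* = 98.5.
q* = 945.75 − 6.5(98.5) = 305.5.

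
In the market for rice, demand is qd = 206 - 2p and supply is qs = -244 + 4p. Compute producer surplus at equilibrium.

Producer surplus = 392

Equilibrium: 206 - 2p = -244 + 4p gives p* = 75, q* = 56.
Supply starts at p = 61 (where qs = 0).
PS = ½(75 − 61)(56) = 392.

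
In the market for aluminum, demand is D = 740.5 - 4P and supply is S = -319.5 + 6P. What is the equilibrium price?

Set D = S: 740.5 - 4P = -319.5 + 6P.
1060 = 10P, so P* = 106.
Q* = 740.5 − 4(106) = 316.5.

P* = 106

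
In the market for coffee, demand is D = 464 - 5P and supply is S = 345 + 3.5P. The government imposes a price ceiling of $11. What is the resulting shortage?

Equilibrium price would be P* = 14, so the ceiling at 11 binds.
At P = 11: D = 464 − 5(11) = 409, S = 345 + 3.5(11) = 383.5.
Shortage = 409 − 383.5 = 25.5.

Shortage = 25.5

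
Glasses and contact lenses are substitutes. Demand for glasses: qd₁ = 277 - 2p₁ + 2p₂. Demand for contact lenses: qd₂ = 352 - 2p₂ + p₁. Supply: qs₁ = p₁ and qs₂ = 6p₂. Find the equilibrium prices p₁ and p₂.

p₁ = 1460/11, p₂ = 1333/22

Market 1: 277 - 2p₁ + 2p₂ = p₁ → 3p₁ - 2p₂ = 277.
Market 2: 8p₂ - p₁ = 352.
Eliminating p₂: 8×(1) + 2×(2) gives 22p₁ = 2920, so p₁ = 1460/11.
Back-substitute into (2): p₂ = (352 + 1×1460/11) / 8 = 1333/22.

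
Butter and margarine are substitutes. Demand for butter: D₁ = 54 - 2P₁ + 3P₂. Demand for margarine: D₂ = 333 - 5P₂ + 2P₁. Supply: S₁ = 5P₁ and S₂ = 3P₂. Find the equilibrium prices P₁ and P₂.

Market 1: 54 - 2P₁ + 3P₂ = 5P₁ → 7P₁ - 3P₂ = 54.
Market 2: 8P₂ - 2P₁ = 333.
Eliminating P₂: 8×(1) + 3×(2) gives 50P₁ = 1431, so P₁ = 28.62.
Back-substitute into (2): P₂ = (333 + 2×28.62) / 8 = 48.78.

P₁ = 28.62, P₂ = 48.78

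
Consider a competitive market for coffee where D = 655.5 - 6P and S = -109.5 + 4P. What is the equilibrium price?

Set D = S: 655.5 - 6P = -109.5 + 4P.
765 = 10P, so P* = 76.5.
Q* = 655.5 − 6(76.5) = 196.5.

P* = 76.5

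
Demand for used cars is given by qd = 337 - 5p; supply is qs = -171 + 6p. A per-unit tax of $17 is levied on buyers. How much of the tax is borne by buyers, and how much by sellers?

Pre-tax equilibrium: p* = 508/11, q* = 1167/11.
Tax on buyers shifts demand to qd = 337 − 5(p + 17) = 252 - 5p.
252 - 5p = -171 + 6p gives seller price ps = 423/11; buyers pay pb = 423/11 + 17 = 610/11.
New quantity: q = 337 − 5(610/11) = 657/11.
Buyer burden = 610/11 − 508/11 = 102/11; seller burden = 508/11 − 423/11 = 85/11.

Buyers bear 102/11, sellers bear 85/11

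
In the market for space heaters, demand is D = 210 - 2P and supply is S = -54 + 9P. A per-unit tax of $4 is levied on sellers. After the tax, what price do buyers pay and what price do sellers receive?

Pre-tax equilibrium: P* = 24, Q* = 162.
Tax on sellers shifts supply to S = -54 + 9(P − 4) = -90 + 9P.
210 - 2P = -90 + 9P gives buyer price Pb = 300/11; sellers receive Ps = 300/11 − 4 = 256/11.
New quantity: Q = 210 − 2(300/11) = 1710/11.

Buyers pay 300/11, sellers receive 256/11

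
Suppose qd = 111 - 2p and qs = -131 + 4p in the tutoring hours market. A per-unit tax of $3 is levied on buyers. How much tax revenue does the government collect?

Pre-tax equilibrium: p* = 121/3, q* = 91/3.
Tax on buyers shifts demand to qd = 111 − 2(p + 3) = 105 - 2p.
105 - 2p = -131 + 4p gives seller price ps = 118/3; buyers pay pb = 118/3 + 3 = 127/3.
New quantity: q = 111 − 2(127/3) = 79/3.
Revenue = 3 × 79/3 = 79.

Tax revenue = 79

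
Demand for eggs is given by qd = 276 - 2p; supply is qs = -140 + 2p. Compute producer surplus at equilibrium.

Equilibrium: 276 - 2p = -140 + 2p gives p* = 104, q* = 68.
Supply starts at p = 70 (where qs = 0).
PS = ½(104 − 70)(68) = 1156.

Producer surplus = 1156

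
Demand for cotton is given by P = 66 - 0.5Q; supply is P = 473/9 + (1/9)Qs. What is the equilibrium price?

P* = 55

Set the two price expressions equal: 66 - 0.5Q = 473/9 + (1/9)Q.
121/9 = (11/18)Q, so Q* = 22.
P* = 66 − (0.5)(22) = 55.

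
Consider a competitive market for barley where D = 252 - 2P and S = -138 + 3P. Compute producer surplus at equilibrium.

Producer surplus = 1536

Equilibrium: 252 - 2P = -138 + 3P gives P* = 78, Q* = 96.
Supply starts at P = 46 (where S = 0).
PS = ½(78 − 46)(96) = 1536.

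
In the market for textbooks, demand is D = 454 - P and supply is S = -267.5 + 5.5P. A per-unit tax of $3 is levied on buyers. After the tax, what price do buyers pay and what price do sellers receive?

Buyers pay 1476/13, sellers receive 1437/13

Pre-tax equilibrium: P* = 111, Q* = 343.
Tax on buyers shifts demand to D = 454 − 1(P + 3) = 451 - P.
451 - P = -267.5 + 5.5P gives seller price Ps = 1437/13; buyers pay Pb = 1437/13 + 3 = 1476/13.
New quantity: Q = 454 − 1(1476/13) = 4426/13.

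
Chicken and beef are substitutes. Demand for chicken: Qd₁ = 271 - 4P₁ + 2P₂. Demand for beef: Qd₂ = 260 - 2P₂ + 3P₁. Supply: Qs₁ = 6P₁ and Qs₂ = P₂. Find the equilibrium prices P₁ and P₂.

Market 1: 271 - 4P₁ + 2P₂ = 6P₁ → 10P₁ - 2P₂ = 271.
Market 2: 3P₂ - 3P₁ = 260.
Eliminating P₂: 3×(1) + 2×(2) gives 24P₁ = 1333, so P₁ = 1333/24.
Back-substitute into (2): P₂ = (260 + 3×1333/24) / 3 = 3413/24.

P₁ = 1333/24, P₂ = 3413/24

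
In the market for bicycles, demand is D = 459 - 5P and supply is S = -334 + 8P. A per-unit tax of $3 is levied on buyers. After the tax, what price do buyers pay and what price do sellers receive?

Buyers pay 817/13, sellers receive 778/13

Pre-tax equilibrium: P* = 61, Q* = 154.
Tax on buyers shifts demand to D = 459 − 5(P + 3) = 444 - 5P.
444 - 5P = -334 + 8P gives seller price Ps = 778/13; buyers pay Pb = 778/13 + 3 = 817/13.
New quantity: Q = 459 − 5(817/13) = 1882/13.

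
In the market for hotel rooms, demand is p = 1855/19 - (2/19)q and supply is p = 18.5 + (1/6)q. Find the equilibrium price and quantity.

p* = 67, q* = 291

Set the two price expressions equal: 1855/19 - (2/19)q = 18.5 + (1/6)q.
3007/38 = (31/114)q, so q* = 291.
p* = 1855/19 − (2/19)(291) = 67.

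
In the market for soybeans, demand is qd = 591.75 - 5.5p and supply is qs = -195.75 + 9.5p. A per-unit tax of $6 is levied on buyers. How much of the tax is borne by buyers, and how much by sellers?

Pre-tax equilibrium: p* = 52.5, q* = 303.
Tax on buyers shifts demand to qd = 591.75 − 5.5(p + 6) = 558.75 - 5.5p.
558.75 - 5.5p = -195.75 + 9.5p gives seller price ps = 50.3; buyers pay pb = 50.3 + 6 = 56.3.
New quantity: q = 591.75 − 5.5(56.3) = 282.1.
Buyer burden = 56.3 − 52.5 = 3.8; seller burden = 52.5 − 50.3 = 2.2.

Buyers bear $3.8, sellers bear $2.2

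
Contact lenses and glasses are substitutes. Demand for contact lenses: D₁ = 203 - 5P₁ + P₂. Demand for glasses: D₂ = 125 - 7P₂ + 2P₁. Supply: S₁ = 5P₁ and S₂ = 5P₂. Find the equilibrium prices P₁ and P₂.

Market 1: 203 - 5P₁ + P₂ = 5P₁ → 10P₁ - P₂ = 203.
Market 2: 12P₂ - 2P₁ = 125.
Eliminating P₂: 12×(1) + 1×(2) gives 118P₁ = 2561, so P₁ = 2561/118.
Back-substitute into (2): P₂ = (125 + 2×2561/118) / 12 = 828/59.

P₁ = 2561/118, P₂ = 828/59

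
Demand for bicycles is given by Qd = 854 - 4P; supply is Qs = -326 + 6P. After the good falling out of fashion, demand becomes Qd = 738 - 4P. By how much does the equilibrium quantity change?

Original equilibrium: P* = 118, Q* = 382.
New equilibrium: 738 - 4P = -326 + 6P, so 1064 = 10P and P' = 106.4; Q' = 738 − 4(106.4) = 312.4.
Change in quantity: 312.4 − 382 = -69.6.

ΔQ = -69.6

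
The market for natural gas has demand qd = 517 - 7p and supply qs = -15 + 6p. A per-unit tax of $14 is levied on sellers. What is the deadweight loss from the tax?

Pre-tax equilibrium: p* = 532/13, q* = 2997/13.
Tax on sellers shifts supply to qs = -15 + 6(p − 14) = -99 + 6p.
517 - 7p = -99 + 6p gives buyer price pb = 616/13; sellers receive ps = 616/13 − 14 = 434/13.
New quantity: q = 517 − 7(616/13) = 2409/13.
DWL = ½ × 14 × (2997/13 − 2409/13) = 4116/13.

Deadweight loss = 4116/13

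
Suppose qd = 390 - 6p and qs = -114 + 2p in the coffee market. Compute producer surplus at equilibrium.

Producer surplus = 36

Equilibrium: 390 - 6p = -114 + 2p gives p* = 63, q* = 12.
Supply starts at p = 57 (where qs = 0).
PS = ½(63 − 57)(12) = 36.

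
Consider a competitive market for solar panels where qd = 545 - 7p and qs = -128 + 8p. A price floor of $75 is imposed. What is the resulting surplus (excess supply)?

Surplus = 452

Equilibrium price would be p* = 673/15, so the floor at 75 binds.
At p = 75: qd = 20, qs = 472.
Surplus = 472 − 20 = 452.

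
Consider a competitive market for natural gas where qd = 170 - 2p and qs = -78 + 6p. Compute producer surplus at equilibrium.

Equilibrium: 170 - 2p = -78 + 6p gives p* = 31, q* = 108.
Supply starts at p = 13 (where qs = 0).
PS = ½(31 − 13)(108) = 972.

Producer surplus = 972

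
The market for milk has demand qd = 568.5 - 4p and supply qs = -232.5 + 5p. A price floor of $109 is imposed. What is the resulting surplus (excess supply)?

Equilibrium price would be p* = 89, so the floor at 109 binds.
At p = 109: qd = 132.5, qs = 312.5.
Surplus = 312.5 − 132.5 = 180.

Surplus = 180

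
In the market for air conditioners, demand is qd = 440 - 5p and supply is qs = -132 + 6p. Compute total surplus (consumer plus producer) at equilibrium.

Total surplus = 5940

Equilibrium: 440 - 5p = -132 + 6p gives p* = 52, q* = 180.
Demand choke price: p = 88; supply starts at p = 22.
CS = ½(88 − 52)(180) = 3240; PS = ½(52 − 22)(180) = 2700.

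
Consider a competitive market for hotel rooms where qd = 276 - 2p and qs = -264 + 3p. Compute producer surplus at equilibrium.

Producer surplus = 600

Equilibrium: 276 - 2p = -264 + 3p gives p* = 108, q* = 60.
Supply starts at p = 88 (where qs = 0).
PS = ½(108 − 88)(60) = 600.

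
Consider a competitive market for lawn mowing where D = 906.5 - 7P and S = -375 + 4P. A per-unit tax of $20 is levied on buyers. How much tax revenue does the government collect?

Tax revenue = 8820/11

Pre-tax equilibrium: P* = 116.5, Q* = 91.
Tax on buyers shifts demand to D = 906.5 − 7(P + 20) = 766.5 - 7P.
766.5 - 7P = -375 + 4P gives seller price Ps = 2283/22; buyers pay Pb = 2283/22 + 20 = 2723/22.
New quantity: Q = 906.5 − 7(2723/22) = 441/11.
Revenue = 20 × 441/11 = 8820/11.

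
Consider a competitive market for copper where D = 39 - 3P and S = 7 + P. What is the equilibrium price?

P* = 8

Set D = S: 39 - 3P = 7 + P.
32 = 4P, so P* = 8.
Q* = 39 − 3(8) = 15.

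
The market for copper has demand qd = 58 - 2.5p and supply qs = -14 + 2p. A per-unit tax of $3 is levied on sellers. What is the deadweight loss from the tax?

Pre-tax equilibrium: p* = 16, q* = 18.
Tax on sellers shifts supply to qs = -14 + 2(p − 3) = -20 + 2p.
58 - 2.5p = -20 + 2p gives buyer price pb = 52/3; sellers receive ps = 52/3 − 3 = 43/3.
New quantity: q = 58 − 2.5(52/3) = 44/3.
DWL = ½ × 3 × (18 − 44/3) = 5.

Deadweight loss = 5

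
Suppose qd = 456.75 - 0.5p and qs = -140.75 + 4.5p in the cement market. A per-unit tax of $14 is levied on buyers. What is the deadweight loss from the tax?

Pre-tax equilibrium: p* = 119.5, q* = 397.
Tax on buyers shifts demand to qd = 456.75 − 0.5(p + 14) = 449.75 - 0.5p.
449.75 - 0.5p = -140.75 + 4.5p gives seller price ps = 118.1; buyers pay pb = 118.1 + 14 = 132.1.
New quantity: q = 456.75 − 0.5(132.1) = 390.7.
DWL = ½ × 14 × (397 − 390.7) = 44.1.

Deadweight loss = 44.1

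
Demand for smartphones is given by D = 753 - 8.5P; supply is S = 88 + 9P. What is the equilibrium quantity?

Set D = S: 753 - 8.5P = 88 + 9P.
665 = 17.5P, so P* = 38.
Q* = 753 − 8.5(38) = 430.

Q* = 430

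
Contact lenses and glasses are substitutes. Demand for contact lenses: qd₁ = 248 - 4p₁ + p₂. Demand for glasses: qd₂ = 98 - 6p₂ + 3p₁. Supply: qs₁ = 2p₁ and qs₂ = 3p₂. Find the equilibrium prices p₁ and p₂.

p₁ = 2330/51, p₂ = 444/17

Market 1: 248 - 4p₁ + p₂ = 2p₁ → 6p₁ - p₂ = 248.
Market 2: 9p₂ - 3p₁ = 98.
Eliminating p₂: 9×(1) + 1×(2) gives 51p₁ = 2330, so p₁ = 2330/51.
Back-substitute into (2): p₂ = (98 + 3×2330/51) / 9 = 444/17.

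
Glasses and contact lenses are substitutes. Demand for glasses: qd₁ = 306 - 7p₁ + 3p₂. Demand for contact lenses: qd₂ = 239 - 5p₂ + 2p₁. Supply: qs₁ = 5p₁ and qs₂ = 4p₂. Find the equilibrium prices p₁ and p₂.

p₁ = 1157/34, p₂ = 580/17

Market 1: 306 - 7p₁ + 3p₂ = 5p₁ → 12p₁ - 3p₂ = 306.
Market 2: 9p₂ - 2p₁ = 239.
Eliminating p₂: 9×(1) + 3×(2) gives 102p₁ = 3471, so p₁ = 1157/34.
Back-substitute into (2): p₂ = (239 + 2×1157/34) / 9 = 580/17.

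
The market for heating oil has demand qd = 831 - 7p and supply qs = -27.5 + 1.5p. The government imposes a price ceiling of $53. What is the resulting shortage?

Equilibrium price would be p* = 101, so the ceiling at 53 binds.
At p = 53: qd = 831 − 7(53) = 460, qs = -27.5 + 1.5(53) = 52.
Shortage = 460 − 52 = 408.

Shortage = 408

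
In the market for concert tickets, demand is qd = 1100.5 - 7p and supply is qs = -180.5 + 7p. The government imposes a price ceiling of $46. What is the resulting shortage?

Equilibrium price would be p* = 91.5, so the ceiling at 46 binds.
At p = 46: qd = 1100.5 − 7(46) = 778.5, qs = -180.5 + 7(46) = 141.5.
Shortage = 778.5 − 141.5 = 637.

Shortage = 637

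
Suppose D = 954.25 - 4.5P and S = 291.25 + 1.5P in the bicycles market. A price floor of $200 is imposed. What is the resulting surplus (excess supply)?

Equilibrium price would be P* = 110.5, so the floor at 200 binds.
At P = 200: D = 54.25, S = 591.25.
Surplus = 591.25 − 54.25 = 537.

Surplus = 537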